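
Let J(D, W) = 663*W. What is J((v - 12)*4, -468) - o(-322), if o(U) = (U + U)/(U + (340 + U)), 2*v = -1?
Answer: -23581745/76 ≈ -3.1029e+5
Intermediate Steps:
v = -½ (v = (½)*(-1) = -½ ≈ -0.50000)
o(U) = 2*U/(340 + 2*U) (o(U) = (2*U)/(340 + 2*U) = 2*U/(340 + 2*U))
J((v - 12)*4, -468) - o(-322) = 663*(-468) - (-322)/(170 - 322) = -310284 - (-322)/(-152) = -310284 - (-322)*(-1)/152 = -310284 - 1*161/76 = -310284 - 161/76 = -23581745/76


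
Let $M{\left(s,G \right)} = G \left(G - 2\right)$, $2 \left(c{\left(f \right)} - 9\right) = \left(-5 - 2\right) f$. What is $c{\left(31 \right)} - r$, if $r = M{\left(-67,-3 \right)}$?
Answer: $- \frac{229}{2} \approx -114.5$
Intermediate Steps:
$c{\left(f \right)} = 9 - \frac{7 f}{2}$ ($c{\left(f \right)} = 9 + \frac{\left(-5 - 2\right) f}{2} = 9 + \frac{\left(-7\right) f}{2} = 9 - \frac{7 f}{2}$)
$M{\left(s,G \right)} = G \left(-2 + G\right)$
$r = 15$ ($r = - 3 \left(-2 - 3\right) = \left(-3\right) \left(-5\right) = 15$)
$c{\left(31 \right)} - r = \left(9 - \frac{217}{2}\right) - 15 = - \frac{199}{2} - 15 = - \frac{229}{2}$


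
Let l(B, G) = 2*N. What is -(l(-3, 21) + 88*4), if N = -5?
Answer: -342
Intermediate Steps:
l(B, G) = -10 (l(B, G) = 2*(-5) = -10)
-(l(-3, 21) + 88*4) = -(-10 + 88*4) = -(-10 + 352) = -1*342 = -342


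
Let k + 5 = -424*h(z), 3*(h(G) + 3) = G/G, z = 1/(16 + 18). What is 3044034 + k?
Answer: 9135479/3 ≈ 3.0452e+6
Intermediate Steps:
z = 1/34 ≈ 0.029412
h(G) = -8/3 (h(G) = -3 + (G/G)/3 = -3 + (1/3)*1 = -3 + 1/3 = -8/3)
k = 3377/3 (k = -5 - 424*(-8/3) = -5 + 3392/3 = 3377/3 ≈ 1125.7)
3044034 + k = 3044034 + 3377/3 = 9135479/3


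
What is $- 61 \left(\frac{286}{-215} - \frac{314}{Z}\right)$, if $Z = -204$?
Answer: $- \frac{279563}{21930} \approx -12.748$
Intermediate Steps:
$- 61 \left(\frac{286}{-215} - \frac{314}{Z}\right) = - 61 \left(\frac{286}{-215} - \frac{314}{-204}\right) = - 61 \left(286 \left(- \frac{1}{215}\right) - - \frac{157}{102}\right) = - 61 \left(- \frac{286}{215} + \frac{157}{102}\right) = \left(-61\right) \frac{4583}{21930} = - \frac{279563}{21930}$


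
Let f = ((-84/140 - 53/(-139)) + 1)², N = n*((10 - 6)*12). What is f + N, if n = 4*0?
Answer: 294849/483025 ≈ 0.61042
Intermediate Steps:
n = 0
N = 0 (N = 0*((10 - 6)*12) = 0*(4*12) = 0*48 = 0)
f = 294849/483025 (f = ((-84*1/140 - 53*(-1/139)) + 1)² = ((-⅗ + 53/139) + 1)² = (-152/695 + 1)² = (543/695)² = 294849/483025 ≈ 0.61042)
f + N = 294849/483025 + 0 = 294849/483025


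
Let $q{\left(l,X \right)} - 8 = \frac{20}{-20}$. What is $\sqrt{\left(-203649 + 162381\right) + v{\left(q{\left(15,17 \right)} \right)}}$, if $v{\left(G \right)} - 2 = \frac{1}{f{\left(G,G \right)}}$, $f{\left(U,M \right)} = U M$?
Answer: $\frac{i \sqrt{2022033}}{7} \approx 203.14 i$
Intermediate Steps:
$f{\left(U,M \right)} = M U$
$q{\left(l,X \right)} = 7$ ($q{\left(l,X \right)} = 8 + \frac{20}{-20} = 8 + 20 \left(- \frac{1}{20}\right) = 8 - 1 = 7$)
$v{\left(G \right)} = 2 + \frac{1}{G^{2}}$ ($v{\left(G \right)} = 2 + \frac{1}{G G} = 2 + \frac{1}{G^{2}}$)
$\sqrt{\left(-203649 + 162381\right) + v{\left(q{\left(15,17 \right)} \right)}} = \sqrt{\left(-203649 + 162381\right) + \left(2 + \frac{1}{49}\right)} = \sqrt{-41268 + \left(2 + \frac{1}{49}\right)} = \sqrt{-41268 + \frac{99}{49}} = \sqrt{- \frac{2022033}{49}} = \frac{i \sqrt{2022033}}{7}$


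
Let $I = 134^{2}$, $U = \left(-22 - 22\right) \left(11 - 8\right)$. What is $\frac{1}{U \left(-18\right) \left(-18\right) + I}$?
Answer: $- \frac{1}{24812} \approx -4.0303 \cdot 10^{-5}$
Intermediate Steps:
$U = -132$ ($U = \left(-44\right) 3 = -132$)
$I = 17956$
$\frac{1}{U \left(-18\right) \left(-18\right) + I} = \frac{1}{\left(-132\right) \left(-18\right) \left(-18\right) + 17956} = \frac{1}{2376 \left(-18\right) + 17956} = \frac{1}{-42768 + 17956} = \frac{1}{-24812} = - \frac{1}{24812}$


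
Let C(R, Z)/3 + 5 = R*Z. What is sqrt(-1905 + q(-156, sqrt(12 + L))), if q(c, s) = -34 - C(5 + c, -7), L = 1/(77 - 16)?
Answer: I*sqrt(5095) ≈ 71.379*I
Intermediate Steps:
L = 1/61 ≈ 0.016393
C(R, Z) = -15 + 3*R*Z (C(R, Z) = -15 + 3*(R*Z) = -15 + 3*R*Z)
q(c, s) = 86 + 21*c (q(c, s) = -34 - (-15 + 3*(5 + c)*(-7)) = -34 - (-15 + (-105 - 21*c)) = -34 - (-120 - 21*c) = -34 + (120 + 21*c) = 86 + 21*c)
sqrt(-1905 + q(-156, sqrt(12 + L))) = sqrt(-1905 + (86 + 21*(-156))) = sqrt(-1905 + (86 - 3276)) = sqrt(-1905 - 3190) = sqrt(-5095) = I*sqrt(5095)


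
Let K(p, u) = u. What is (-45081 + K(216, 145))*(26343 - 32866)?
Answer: 293117528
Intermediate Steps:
(-45081 + K(216, 145))*(26343 - 32866) = (-45081 + 145)*(26343 - 32866) = -44936*(-6523) = 293117528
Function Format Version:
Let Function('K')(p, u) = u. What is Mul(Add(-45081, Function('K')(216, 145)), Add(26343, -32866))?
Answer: 293117528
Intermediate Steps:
Mul(Add(-45081, Function('K')(216, 145)), Add(26343, -32866)) = Mul(Add(-45081, 145), Add(26343, -32866)) = Mul(-44936, -6523) = 293117528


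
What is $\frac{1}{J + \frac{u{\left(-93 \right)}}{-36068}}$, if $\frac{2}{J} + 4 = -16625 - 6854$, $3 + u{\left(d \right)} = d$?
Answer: $\frac{211746211}{545558} \approx 388.13$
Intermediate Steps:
$u{\left(d \right)} = -3 + d$
$J = - \frac{2}{23483}$ ($J = \frac{2}{-4 - 23479} = \frac{2}{-23483} = 2 \left(- \frac{1}{23483}\right) = - \frac{2}{23483} \approx -8.5168 \cdot 10^{-5}$)
$\frac{1}{J + \frac{u{\left(-93 \right)}}{-36068}} = \frac{1}{- \frac{2}{23483} + \frac{-3 - 93}{-36068}} = \frac{1}{- \frac{2}{23483} - - \frac{24}{9017}} = \frac{1}{- \frac{2}{23483} + \frac{24}{9017}} = \frac{1}{\frac{545558}{211746211}} = \frac{211746211}{545558}$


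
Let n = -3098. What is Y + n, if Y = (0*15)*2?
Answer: -3098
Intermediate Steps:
Y = 0 (Y = 0*2 = 0)
Y + n = 0 - 3098 = -3098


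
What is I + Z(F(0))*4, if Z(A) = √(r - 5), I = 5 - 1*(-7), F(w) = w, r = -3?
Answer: 12 + 8*I*√2 ≈ 12.0 + 11.314*I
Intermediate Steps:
I = 12 (I = 5 + 7 = 12)
Z(A) = 2*I*√2 (Z(A) = √(-3 - 5) = √(-8) = 2*I*√2)
I + Z(F(0))*4 = 12 + (2*I*√2)*4 = 12 + 8*I*√2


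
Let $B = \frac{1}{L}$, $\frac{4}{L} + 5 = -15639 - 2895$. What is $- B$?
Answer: $\frac{18539}{4} \approx 4634.8$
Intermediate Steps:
$L = - \frac{4}{18539}$ ($L = \frac{4}{-5 - 18534} = \frac{4}{-18539} = 4 \left(- \frac{1}{18539}\right) = - \frac{4}{18539} \approx -0.00021576$)
$B = - \frac{18539}{4}$ ($B = \frac{1}{- \frac{4}{18539}} = - \frac{18539}{4} \approx -4634.8$)
$- B = \left(-1\right) \left(- \frac{18539}{4}\right) = \frac{18539}{4}$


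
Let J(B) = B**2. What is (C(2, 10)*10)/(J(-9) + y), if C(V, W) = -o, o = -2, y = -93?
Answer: -5/3 ≈ -1.6667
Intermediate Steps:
C(V, W) = 2 (C(V, W) = -1*(-2) = 2)
(C(2, 10)*10)/(J(-9) + y) = (2*10)/((-9)**2 - 93) = 20/(81 - 93) = 20/(-12) = 20*(-1/12) = -5/3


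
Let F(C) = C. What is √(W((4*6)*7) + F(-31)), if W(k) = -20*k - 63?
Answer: I*√3454 ≈ 58.771*I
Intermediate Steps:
W(k) = -63 - 20*k
√(W((4*6)*7) + F(-31)) = √((-63 - 20*4*6*7) - 31) = √((-63 - 480*7) - 31) = √((-63 - 20*168) - 31) = √((-63 - 3360) - 31) = √(-3423 - 31) = √(-3454) = I*√3454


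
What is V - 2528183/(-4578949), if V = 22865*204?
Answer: 21358326980723/4578949 ≈ 4.6645e+6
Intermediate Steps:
V = 4664460
V - 2528183/(-4578949) = 4664460 - 2528183/(-4578949) = 4664460 - 2528183*(-1/4578949) = 4664460 + 2528183/4578949 = 21358326980723/4578949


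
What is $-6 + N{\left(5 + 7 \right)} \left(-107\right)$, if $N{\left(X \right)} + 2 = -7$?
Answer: $957$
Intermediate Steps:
$N{\left(X \right)} = -9$ ($N{\left(X \right)} = -2 - 7 = -9$)
$-6 + N{\left(5 + 7 \right)} \left(-107\right) = -6 - -963 = -6 + 963 = 957$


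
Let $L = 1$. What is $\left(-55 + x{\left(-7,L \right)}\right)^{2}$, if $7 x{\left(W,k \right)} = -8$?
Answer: $\frac{154449}{49} \approx 3152.0$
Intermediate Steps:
$x{\left(W,k \right)} = - \frac{8}{7}$ ($x{\left(W,k \right)} = \frac{1}{7} \left(-8\right) = - \frac{8}{7}$)
$\left(-55 + x{\left(-7,L \right)}\right)^{2} = \left(-55 - \frac{8}{7}\right)^{2} = \left(- \frac{393}{7}\right)^{2} = \frac{154449}{49}$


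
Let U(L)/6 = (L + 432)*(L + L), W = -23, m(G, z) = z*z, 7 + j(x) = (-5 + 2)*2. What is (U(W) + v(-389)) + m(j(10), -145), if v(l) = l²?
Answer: 59462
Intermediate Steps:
j(x) = -13 (j(x) = -7 + (-5 + 2)*2 = -7 - 3*2 = -7 - 6 = -13)
m(G, z) = z²
U(L) = 12*L*(432 + L) (U(L) = 6*((L + 432)*(L + L)) = 6*((432 + L)*(2*L)) = 6*(2*L*(432 + L)) = 12*L*(432 + L))
(U(W) + v(-389)) + m(j(10), -145) = (12*(-23)*(432 - 23) + (-389)²) + (-145)² = (12*(-23)*409 + 151321) + 21025 = (-112884 + 151321) + 21025 = 38437 + 21025 = 59462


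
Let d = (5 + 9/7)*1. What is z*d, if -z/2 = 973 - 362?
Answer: -53768/7 ≈ -7681.1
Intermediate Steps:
z = -1222 (z = -2*(973 - 362) = -2*611 = -1222)
d = 44/7 (d = (5 + 9*(⅐))*1 = (5 + 9/7)*1 = (44/7)*1 = 44/7 ≈ 6.2857)
z*d = -1222*44/7 = -53768/7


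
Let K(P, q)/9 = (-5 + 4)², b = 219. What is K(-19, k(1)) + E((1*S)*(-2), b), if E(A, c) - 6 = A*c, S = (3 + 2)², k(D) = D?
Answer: -10935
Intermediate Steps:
K(P, q) = 9 (K(P, q) = 9*(-5 + 4)² = 9*(-1)² = 9*1 = 9)
S = 25 (S = 5² = 25)
E(A, c) = 6 + A*c
K(-19, k(1)) + E((1*S)*(-2), b) = 9 + (6 + ((1*25)*(-2))*219) = 9 + (6 + (25*(-2))*219) = 9 + (6 - 50*219) = 9 + (6 - 10950) = 9 - 10944 = -10935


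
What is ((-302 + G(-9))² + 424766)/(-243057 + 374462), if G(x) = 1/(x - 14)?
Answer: 272962023/69513245 ≈ 3.9268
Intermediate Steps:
G(x) = 1/(-14 + x)
((-302 + G(-9))² + 424766)/(-243057 + 374462) = ((-302 + 1/(-14 - 9))² + 424766)/(-243057 + 374462) = ((-302 + 1/(-23))² + 424766)/131405 = ((-302 - 1/23)² + 424766)*(1/131405) = ((-6947/23)² + 424766)*(1/131405) = (48260809/529 + 424766)*(1/131405) = (272962023/529)*(1/131405) = 272962023/69513245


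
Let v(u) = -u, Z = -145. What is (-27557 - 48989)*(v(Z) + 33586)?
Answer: -2581973126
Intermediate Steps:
(-27557 - 48989)*(v(Z) + 33586) = (-27557 - 48989)*(-1*(-145) + 33586) = -76546*(145 + 33586) = -76546*33731 = -2581973126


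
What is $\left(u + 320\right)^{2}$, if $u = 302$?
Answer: $386884$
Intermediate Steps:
$\left(u + 320\right)^{2} = \left(302 + 320\right)^{2} = 622^{2} = 386884$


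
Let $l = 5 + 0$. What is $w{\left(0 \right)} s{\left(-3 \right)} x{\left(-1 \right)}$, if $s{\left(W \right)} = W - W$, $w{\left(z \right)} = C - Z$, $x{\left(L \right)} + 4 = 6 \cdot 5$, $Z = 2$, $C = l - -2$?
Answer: $0$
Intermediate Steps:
$l = 5$
$C = 7$ ($C = 5 - -2 = 5 + 2 = 7$)
$x{\left(L \right)} = 26$ ($x{\left(L \right)} = -4 + 6 \cdot 5 = -4 + 30 = 26$)
$w{\left(z \right)} = 5$ ($w{\left(z \right)} = 7 - 2 = 5$)
$s{\left(W \right)} = 0$
$w{\left(0 \right)} s{\left(-3 \right)} x{\left(-1 \right)} = 5 \cdot 0 \cdot 26 = 0 \cdot 26 = 0$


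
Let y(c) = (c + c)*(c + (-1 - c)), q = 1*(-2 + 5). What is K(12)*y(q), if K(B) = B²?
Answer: -864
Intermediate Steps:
q = 3 (q = 1*3 = 3)
y(c) = -2*c (y(c) = (2*c)*(-1) = -2*c)
K(12)*y(q) = 12²*(-2*3) = 144*(-6) = -864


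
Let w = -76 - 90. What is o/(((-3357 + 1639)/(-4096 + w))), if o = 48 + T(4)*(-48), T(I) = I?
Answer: -306864/859 ≈ -357.23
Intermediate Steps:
w = -166
o = -144 (o = 48 + 4*(-48) = 48 - 192 = -144)
o/(((-3357 + 1639)/(-4096 + w))) = -144*(-4096 - 166)/(-3357 + 1639) = -144/((-1718/(-4262))) = -144/((-1718*(-1/4262))) = -144/859/2131 = -144*2131/859 = -306864/859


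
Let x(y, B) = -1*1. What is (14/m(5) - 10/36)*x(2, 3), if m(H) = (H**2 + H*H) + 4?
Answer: 1/54 ≈ 0.018519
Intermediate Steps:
m(H) = 4 + 2*H**2 (m(H) = (H**2 + H**2) + 4 = 2*H**2 + 4 = 4 + 2*H**2)
x(y, B) = -1
(14/m(5) - 10/36)*x(2, 3) = (14/(4 + 2*5**2) - 10/36)*(-1) = (14/(4 + 2*25) - 10*1/36)*(-1) = (14/(4 + 50) - 5/18)*(-1) = (14/54 - 5/18)*(-1) = (14*(1/54) - 5/18)*(-1) = (7/27 - 5/18)*(-1) = -1/54*(-1) = 1/54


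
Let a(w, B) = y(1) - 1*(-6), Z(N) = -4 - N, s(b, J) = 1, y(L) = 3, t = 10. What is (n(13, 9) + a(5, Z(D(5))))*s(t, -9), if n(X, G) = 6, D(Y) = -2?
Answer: 15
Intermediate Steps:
a(w, B) = 9 (a(w, B) = 3 - 1*(-6) = 3 + 6 = 9)
(n(13, 9) + a(5, Z(D(5))))*s(t, -9) = (6 + 9)*1 = 15*1 = 15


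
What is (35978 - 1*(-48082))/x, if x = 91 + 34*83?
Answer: 28020/971 ≈ 28.857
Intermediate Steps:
x = 2913 (x = 91 + 2822 = 2913)
(35978 - 1*(-48082))/x = (35978 - 1*(-48082))/2913 = (35978 + 48082)*(1/2913) = 84060*(1/2913) = 28020/971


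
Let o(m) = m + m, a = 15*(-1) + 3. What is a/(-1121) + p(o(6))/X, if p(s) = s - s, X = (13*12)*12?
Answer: 12/1121 ≈ 0.010705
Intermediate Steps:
X = 1872 (X = 156*12 = 1872)
a = -12 (a = -15 + 3 = -12)
o(m) = 2*m
p(s) = 0
a/(-1121) + p(o(6))/X = -12/(-1121) + 0/1872 = -12*(-1/1121) + 0*(1/1872) = 12/1121 + 0 = 12/1121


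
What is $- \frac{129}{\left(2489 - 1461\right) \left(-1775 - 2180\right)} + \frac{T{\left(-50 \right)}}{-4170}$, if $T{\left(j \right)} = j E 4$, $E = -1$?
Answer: $- \frac{81261007}{1695413580} \approx -0.04793$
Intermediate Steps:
$T{\left(j \right)} = - 4 j$ ($T{\left(j \right)} = j \left(-1\right) 4 = - j 4 = - 4 j$)
$- \frac{129}{\left(2489 - 1461\right) \left(-1775 - 2180\right)} + \frac{T{\left(-50 \right)}}{-4170} = - \frac{129}{\left(2489 - 1461\right) \left(-1775 - 2180\right)} + \frac{\left(-4\right) \left(-50\right)}{-4170} = - \frac{129}{1028 \left(-3955\right)} + 200 \left(- \frac{1}{4170}\right) = - \frac{129}{-4065740} - \frac{20}{417} = \left(-129\right) \left(- \frac{1}{4065740}\right) - \frac{20}{417} = \frac{129}{4065740} - \frac{20}{417} = - \frac{81261007}{1695413580}$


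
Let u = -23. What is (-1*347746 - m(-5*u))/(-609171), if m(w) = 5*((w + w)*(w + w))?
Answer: 204082/203057 ≈ 1.0050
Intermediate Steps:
m(w) = 20*w**2 (m(w) = 5*((2*w)*(2*w)) = 5*(4*w**2) = 20*w**2)
(-1*347746 - m(-5*u))/(-609171) = (-1*347746 - 20*(-5*(-23))**2)/(-609171) = (-347746 - 20*115**2)*(-1/609171) = (-347746 - 20*13225)*(-1/609171) = (-347746 - 1*264500)*(-1/609171) = (-347746 - 264500)*(-1/609171) = -612246*(-1/609171) = 204082/203057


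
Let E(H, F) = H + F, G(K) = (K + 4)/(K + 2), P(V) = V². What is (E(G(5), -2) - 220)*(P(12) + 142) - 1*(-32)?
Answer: -441646/7 ≈ -63092.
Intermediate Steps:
G(K) = (4 + K)/(2 + K)
E(H, F) = F + H
(E(G(5), -2) - 220)*(P(12) + 142) - 1*(-32) = ((-2 + (4 + 5)/(2 + 5)) - 220)*(12² + 142) - 1*(-32) = ((-2 + 9/7) - 220)*(144 + 142) + 32 = ((-2 + (⅐)*9) - 220)*286 + 32 = ((-2 + 9/7) - 220)*286 + 32 = (-5/7 - 220)*286 + 32 = -1545/7*286 + 32 = -441870/7 + 32 = -441646/7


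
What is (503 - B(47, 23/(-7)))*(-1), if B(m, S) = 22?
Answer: -481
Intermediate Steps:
(503 - B(47, 23/(-7)))*(-1) = (503 - 1*22)*(-1) = (503 - 22)*(-1) = 481*(-1) = -481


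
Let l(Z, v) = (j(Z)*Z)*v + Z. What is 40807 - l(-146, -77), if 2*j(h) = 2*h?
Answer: 1682285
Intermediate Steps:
j(h) = h (j(h) = (2*h)/2 = h)
l(Z, v) = Z + v*Z² (l(Z, v) = (Z*Z)*v + Z = Z²*v + Z = v*Z² + Z = Z + v*Z²)
40807 - l(-146, -77) = 40807 - (-146)*(1 - 146*(-77)) = 40807 - (-146)*(1 + 11242) = 40807 - (-146)*11243 = 40807 - 1*(-1641478) = 40807 + 1641478 = 1682285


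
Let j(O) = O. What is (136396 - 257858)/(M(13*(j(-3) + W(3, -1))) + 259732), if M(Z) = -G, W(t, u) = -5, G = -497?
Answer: -121462/260229 ≈ -0.46675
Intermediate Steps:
M(Z) = 497 (M(Z) = -1*(-497) = 497)
(136396 - 257858)/(M(13*(j(-3) + W(3, -1))) + 259732) = (136396 - 257858)/(497 + 259732) = -121462/260229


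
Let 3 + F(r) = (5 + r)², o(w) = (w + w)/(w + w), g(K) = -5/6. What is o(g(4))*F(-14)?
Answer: 78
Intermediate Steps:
g(K) = -⅚ (g(K) = -5*⅙ = -⅚)
o(w) = 1 (o(w) = (2*w)/((2*w)) = (2*w)*(1/(2*w)) = 1)
F(r) = -3 + (5 + r)²
o(g(4))*F(-14) = 1*(-3 + (5 - 14)²) = 1*(-3 + (-9)²) = 1*(-3 + 81) = 1*78 = 78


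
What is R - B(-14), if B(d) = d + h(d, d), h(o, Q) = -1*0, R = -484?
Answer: -470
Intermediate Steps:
h(o, Q) = 0
B(d) = d (B(d) = d + 0 = d)
R - B(-14) = -484 - 1*(-14) = -484 + 14 = -470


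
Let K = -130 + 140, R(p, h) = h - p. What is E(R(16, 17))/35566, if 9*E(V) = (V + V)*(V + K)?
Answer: 11/160047 ≈ 6.8730e-5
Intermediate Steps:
K = 10
E(V) = 2*V*(10 + V)/9 (E(V) = ((V + V)*(V + 10))/9 = ((2*V)*(10 + V))/9 = (2*V*(10 + V))/9 = 2*V*(10 + V)/9)
E(R(16, 17))/35566 = (2*(17 - 1*16)*(10 + (17 - 1*16))/9)/35566 = (2*(17 - 16)*(10 + (17 - 16))/9)*(1/35566) = ((2/9)*1*(10 + 1))*(1/35566) = ((2/9)*1*11)*(1/35566) = (22/9)*(1/35566) = 11/160047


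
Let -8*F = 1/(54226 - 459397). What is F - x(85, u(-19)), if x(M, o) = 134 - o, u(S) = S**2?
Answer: 735790537/3241368 ≈ 227.00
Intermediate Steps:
F = 1/3241368 (F = -1/(8*(54226 - 459397)) = -1/8/(-405171) = -1/8*(-1/405171) = 1/3241368 ≈ 3.0851e-7)
F - x(85, u(-19)) = 1/3241368 - (134 - 1*(-19)**2) = 1/3241368 - (134 - 1*361) = 1/3241368 - (134 - 361) = 1/3241368 - 1*(-227) = 1/3241368 + 227 = 735790537/3241368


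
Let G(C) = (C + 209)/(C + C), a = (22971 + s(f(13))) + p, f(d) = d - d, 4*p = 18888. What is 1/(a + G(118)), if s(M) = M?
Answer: 236/6535875 ≈ 3.6108e-5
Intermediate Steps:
p = 4722 (p = (¼)*18888 = 4722)
f(d) = 0
a = 27693 (a = (22971 + 0) + 4722 = 22971 + 4722 = 27693)
G(C) = (209 + C)/(2*C) (G(C) = (209 + C)/((2*C)) = (209 + C)*(1/(2*C)) = (209 + C)/(2*C))
1/(a + G(118)) = 1/(27693 + (½)*(209 + 118)/118) = 1/(27693 + (½)*(1/118)*327) = 1/(27693 + 327/236) = 1/(6535875/236) = 236/6535875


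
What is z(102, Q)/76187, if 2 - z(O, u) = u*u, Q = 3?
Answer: -7/76187 ≈ -9.1879e-5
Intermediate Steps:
z(O, u) = 2 - u² (z(O, u) = 2 - u*u = 2 - u²)
z(102, Q)/76187 = (2 - 1*3²)/76187 = (2 - 1*9)*(1/76187) = (2 - 9)*(1/76187) = -7*1/76187 = -7/76187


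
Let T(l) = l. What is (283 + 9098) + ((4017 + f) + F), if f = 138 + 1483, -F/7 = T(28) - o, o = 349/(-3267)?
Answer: 48424298/3267 ≈ 14822.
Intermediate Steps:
o = -349/3267 (o = 349*(-1/3267) = -349/3267 ≈ -0.10683)
F = -642775/3267 (F = -7*(28 - 1*(-349/3267)) = -7*(28 + 349/3267) = -7*91825/3267 = -642775/3267 ≈ -196.75)
f = 1621
(283 + 9098) + ((4017 + f) + F) = (283 + 9098) + ((4017 + 1621) - 642775/3267) = 9381 + (5638 - 642775/3267) = 9381 + 17776571/3267 = 48424298/3267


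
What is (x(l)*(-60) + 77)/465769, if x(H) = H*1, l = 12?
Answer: -643/465769 ≈ -0.0013805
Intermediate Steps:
x(H) = H
(x(l)*(-60) + 77)/465769 = (12*(-60) + 77)/465769 = (-720 + 77)*(1/465769) = -643*1/465769 = -643/465769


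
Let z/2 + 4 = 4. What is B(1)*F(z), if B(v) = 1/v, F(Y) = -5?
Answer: -5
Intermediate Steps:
z = 0 (z = -8 + 2*4 = -8 + 8 = 0)
B(1)*F(z) = -5/1 = 1*(-5) = -5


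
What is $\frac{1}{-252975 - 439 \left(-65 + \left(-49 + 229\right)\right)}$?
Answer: $- \frac{1}{303460} \approx -3.2953 \cdot 10^{-6}$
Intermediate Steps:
$\frac{1}{-252975 - 439 \left(-65 + \left(-49 + 229\right)\right)} = \frac{1}{-252975 - 439 \left(-65 + 180\right)} = \frac{1}{-252975 - 50485} = \frac{1}{-303460} = - \frac{1}{303460}$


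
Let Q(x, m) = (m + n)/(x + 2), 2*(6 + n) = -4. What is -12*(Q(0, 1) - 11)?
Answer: 174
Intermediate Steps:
n = -8 (n = -6 + (½)*(-4) = -6 - 2 = -8)
Q(x, m) = (-8 + m)/(2 + x) (Q(x, m) = (m - 8)/(x + 2) = (-8 + m)/(2 + x))
-12*(Q(0, 1) - 11) = -12*((-8 + 1)/(2 + 0) - 11) = -12*(-7/2 - 11) = -12*(-29/2) = 174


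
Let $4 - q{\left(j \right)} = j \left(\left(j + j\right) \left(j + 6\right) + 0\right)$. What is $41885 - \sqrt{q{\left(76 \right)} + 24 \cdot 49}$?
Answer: $41885 - 2 i \sqrt{236521} \approx 41885.0 - 972.67 i$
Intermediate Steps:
$q{\left(j \right)} = 4 - 2 j^{2} \left(6 + j\right)$ ($q{\left(j \right)} = 4 - j \left(\left(j + j\right) \left(j + 6\right) + 0\right) = 4 - j \left(2 j \left(6 + j\right) + 0\right) = 4 - j 2 j \left(6 + j\right) = 4 - 2 j^{2} \left(6 + j\right)$)
$41885 - \sqrt{q{\left(76 \right)} + 24 \cdot 49} = 41885 - \sqrt{\left(4 - 12 \cdot 76^{2} - 2 \cdot 76^{3}\right) + 24 \cdot 49} = 41885 - \sqrt{\left(4 - 69312 - 877952\right) + 1176} = 41885 - \sqrt{-947260 + 1176} = 41885 - \sqrt{-946084} = 41885 - 2 i \sqrt{236521}$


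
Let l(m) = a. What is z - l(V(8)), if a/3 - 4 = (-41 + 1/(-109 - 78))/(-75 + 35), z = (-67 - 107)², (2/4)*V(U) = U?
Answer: 56587929/1870 ≈ 30261.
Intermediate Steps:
V(U) = 2*U
z = 30276 (z = (-174)² = 30276)
a = 28191/1870 (a = 12 + 3*((-41 + 1/(-109 - 78))/(-75 + 35)) = 12 + 3*((-41 + 1/(-187))/(-40)) = 12 + 3*((-41 - 1/187)*(-1/40)) = 12 + 3*(-7668/187*(-1/40)) = 12 + 3*(1917/1870) = 12 + 5751/1870 = 28191/1870 ≈ 15.075)
l(m) = 28191/1870
z - l(V(8)) = 30276 - 1*28191/1870 = 30276 - 28191/1870 = 56587929/1870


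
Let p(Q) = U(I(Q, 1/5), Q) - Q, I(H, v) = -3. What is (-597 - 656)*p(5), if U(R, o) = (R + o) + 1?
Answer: 2506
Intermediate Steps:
U(R, o) = 1 + R + o
p(Q) = -2 (p(Q) = (1 - 3 + Q) - Q = (-2 + Q) - Q = -2)
(-597 - 656)*p(5) = (-597 - 656)*(-2) = -1253*(-2) = 2506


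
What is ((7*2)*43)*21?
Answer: 12642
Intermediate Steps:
((7*2)*43)*21 = (14*43)*21 = 602*21 = 12642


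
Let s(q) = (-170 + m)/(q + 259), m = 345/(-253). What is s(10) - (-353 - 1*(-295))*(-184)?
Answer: -31580333/2959 ≈ -10673.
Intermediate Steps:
m = -15/11 (m = 345*(-1/253) = -15/11 ≈ -1.3636)
s(q) = -1885/(11*(259 + q)) (s(q) = (-170 - 15/11)/(q + 259) = -1885/(11*(259 + q)))
s(10) - (-353 - 1*(-295))*(-184) = -1885/(2849 + 11*10) - (-353 - 1*(-295))*(-184) = -1885/(2849 + 110) - (-353 + 295)*(-184) = -1885/2959 - (-58)*(-184) = -1885*1/2959 - 1*10672 = -1885/2959 - 10672 = -31580333/2959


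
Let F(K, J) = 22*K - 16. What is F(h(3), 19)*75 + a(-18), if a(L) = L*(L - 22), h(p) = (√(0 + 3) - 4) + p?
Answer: -2130 + 1650*√3 ≈ 727.88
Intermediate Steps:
h(p) = -4 + p + √3 (h(p) = (√3 - 4) + p = (-4 + √3) + p = -4 + p + √3)
F(K, J) = -16 + 22*K
a(L) = L*(-22 + L)
F(h(3), 19)*75 + a(-18) = (-16 + 22*(-4 + 3 + √3))*75 - 18*(-22 - 18) = (-16 + 22*(-1 + √3))*75 - 18*(-40) = (-16 + (-22 + 22*√3))*75 + 720 = (-38 + 22*√3)*75 + 720 = (-2850 + 1650*√3) + 720 = -2130 + 1650*√3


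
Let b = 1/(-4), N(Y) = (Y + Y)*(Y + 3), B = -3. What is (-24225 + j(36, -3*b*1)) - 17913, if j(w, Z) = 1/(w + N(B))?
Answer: -1516967/36 ≈ -42138.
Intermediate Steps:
N(Y) = 2*Y*(3 + Y) (N(Y) = (2*Y)*(3 + Y) = 2*Y*(3 + Y))
b = -¼ ≈ -0.25000
j(w, Z) = 1/w (j(w, Z) = 1/(w + 2*(-3)*(3 - 3)) = 1/(w + 2*(-3)*0) = 1/(w + 0) = 1/w)
(-24225 + j(36, -3*b*1)) - 17913 = (-24225 + 1/36) - 17913 = -872099/36 - 17913 = -1516967/36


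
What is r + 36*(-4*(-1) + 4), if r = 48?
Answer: 336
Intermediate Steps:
r + 36*(-4*(-1) + 4) = 48 + 36*(-4*(-1) + 4) = 48 + 36*(4 + 4) = 48 + 36*8 = 48 + 288 = 336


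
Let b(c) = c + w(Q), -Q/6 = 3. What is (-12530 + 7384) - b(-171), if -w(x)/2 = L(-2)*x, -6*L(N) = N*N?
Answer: -4951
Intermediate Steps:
Q = -18 (Q = -6*3 = -18)
L(N) = -N**2/6 (L(N) = -N*N/6 = -N**2/6)
w(x) = 4*x/3 (w(x) = -2*(-1/6*(-2)**2)*x = -2*(-1/6*4)*x = -(-4)*x/3 = 4*x/3)
b(c) = -24 + c (b(c) = c + (4/3)*(-18) = c - 24 = -24 + c)
(-12530 + 7384) - b(-171) = (-12530 + 7384) - (-24 - 171) = -5146 - 1*(-195) = -5146 + 195 = -4951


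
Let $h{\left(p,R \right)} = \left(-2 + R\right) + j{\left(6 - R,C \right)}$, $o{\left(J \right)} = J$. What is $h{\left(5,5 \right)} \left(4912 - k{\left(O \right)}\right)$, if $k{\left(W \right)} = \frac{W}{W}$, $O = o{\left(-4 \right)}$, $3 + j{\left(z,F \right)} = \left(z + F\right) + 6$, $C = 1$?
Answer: $39288$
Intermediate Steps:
$j{\left(z,F \right)} = 3 + F + z$ ($j{\left(z,F \right)} = -3 + \left(\left(z + F\right) + 6\right) = -3 + \left(\left(F + z\right) + 6\right) = -3 + \left(6 + F + z\right) = 3 + F + z$)
$O = -4$
$h{\left(p,R \right)} = 8$ ($h{\left(p,R \right)} = \left(-2 + R\right) + \left(3 + 1 - \left(-6 + R\right)\right) = \left(-2 + R\right) - \left(-10 + R\right) = 8$)
$k{\left(W \right)} = 1$
$h{\left(5,5 \right)} \left(4912 - k{\left(O \right)}\right) = 8 \left(4912 - 1\right) = 8 \cdot 4911 = 39288$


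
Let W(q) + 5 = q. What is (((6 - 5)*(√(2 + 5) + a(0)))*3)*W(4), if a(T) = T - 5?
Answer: 15 - 3*√7 ≈ 7.0627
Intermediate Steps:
a(T) = -5 + T
W(q) = -5 + q
(((6 - 5)*(√(2 + 5) + a(0)))*3)*W(4) = (((6 - 5)*(√(2 + 5) + (-5 + 0)))*3)*(-5 + 4) = ((1*(√7 - 5))*3)*(-1) = ((1*(-5 + √7))*3)*(-1) = ((-5 + √7)*3)*(-1) = (-15 + 3*√7)*(-1) = 15 - 3*√7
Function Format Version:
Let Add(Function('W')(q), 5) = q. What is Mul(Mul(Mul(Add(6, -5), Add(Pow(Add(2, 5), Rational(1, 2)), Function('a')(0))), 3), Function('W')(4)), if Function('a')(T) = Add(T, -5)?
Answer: Add(15, Mul(-3, Pow(7, Rational(1, 2)))) ≈ 7.0627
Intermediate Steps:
Function('a')(T) = Add(-5, T)
Function('W')(q) = Add(-5, q)
Mul(Mul(Mul(Add(6, -5), Add(Pow(Add(2, 5), Rational(1, 2)), Function('a')(0))), 3), Function('W')(4)) = Mul(Mul(Mul(Add(6, -5), Add(Pow(Add(2, 5), Rational(1, 2)), Add(-5, 0))), 3), Add(-5, 4)) = Mul(Mul(Mul(1, Add(Pow(7, Rational(1, 2)), -5)), 3), -1) = Mul(Mul(Mul(1, Add(-5, Pow(7, Rational(1, 2)))), 3), -1) = Mul(Mul(Add(-5, Pow(7, Rational(1, 2))), 3), -1) = Mul(Add(-15, Mul(3, Pow(7, Rational(1, 2)))), -1) = Add(15, Mul(-3, Pow(7, Rational(1, 2))))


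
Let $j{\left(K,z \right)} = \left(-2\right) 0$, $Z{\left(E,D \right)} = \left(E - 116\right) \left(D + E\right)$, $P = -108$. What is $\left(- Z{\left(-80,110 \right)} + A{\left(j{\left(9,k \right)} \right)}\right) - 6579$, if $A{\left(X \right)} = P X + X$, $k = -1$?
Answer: $-699$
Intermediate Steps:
$Z{\left(E,D \right)} = \left(-116 + E\right) \left(D + E\right)$
$j{\left(K,z \right)} = 0$
$A{\left(X \right)} = - 107 X$ ($A{\left(X \right)} = - 108 X + X = - 107 X$)
$\left(- Z{\left(-80,110 \right)} + A{\left(j{\left(9,k \right)} \right)}\right) - 6579 = \left(- (\left(-80\right)^{2} - 12760 - -9280 + 110 \left(-80\right)) - 0\right) - 6579 = \left(- (6400 - 12760 + 9280 - 8800) + 0\right) - 6579 = \left(\left(-1\right) \left(-5880\right) + 0\right) - 6579 = \left(5880 + 0\right) - 6579 = 5880 - 6579 = -699$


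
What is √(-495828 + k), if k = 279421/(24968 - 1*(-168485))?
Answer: I*√18555844357961339/193453 ≈ 704.15*I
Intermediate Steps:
k = 279421/193453 (k = 279421/(24968 + 168485) = 279421/193453 ≈ 1.4444)
√(-495828 + k) = √(-495828 + 279421/193453) = √(-95919134663/193453) = I*√18555844357961339/193453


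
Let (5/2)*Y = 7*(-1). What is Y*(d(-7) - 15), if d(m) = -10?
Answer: 70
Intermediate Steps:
Y = -14/5 (Y = 2*(7*(-1))/5 = (2/5)*(-7) = -14/5 ≈ -2.8000)
Y*(d(-7) - 15) = -14*(-10 - 15)/5 = -14/5*(-25) = 70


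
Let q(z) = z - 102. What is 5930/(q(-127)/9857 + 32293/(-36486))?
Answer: -426536007372/65333479 ≈ -6528.6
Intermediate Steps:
q(z) = -102 + z
5930/(q(-127)/9857 + 32293/(-36486)) = 5930/((-102 - 127)/9857 + 32293/(-36486)) = 5930/(-229*1/9857 + 32293*(-1/36486)) = 5930/(-229/9857 - 32293/36486) = 5930/(-326667395/359642502) = 5930*(-359642502/326667395) = -426536007372/65333479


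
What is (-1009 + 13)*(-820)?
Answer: 816720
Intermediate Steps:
(-1009 + 13)*(-820) = -996*(-820) = 816720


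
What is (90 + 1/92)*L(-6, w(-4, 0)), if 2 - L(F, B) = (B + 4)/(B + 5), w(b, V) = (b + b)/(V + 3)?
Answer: 5915/46 ≈ 128.59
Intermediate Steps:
w(b, V) = 2*b/(3 + V) (w(b, V) = (2*b)/(3 + V) = 2*b/(3 + V))
L(F, B) = 2 - (4 + B)/(5 + B) (L(F, B) = 2 - (B + 4)/(B + 5) = 2 - (4 + B)/(5 + B))
(90 + 1/92)*L(-6, w(-4, 0)) = (90 + 1/92)*((6 + 2*(-4)/(3 + 0))/(5 + 2*(-4)/(3 + 0))) = (90 + 1/92)*((6 + 2*(-4)/3)/(5 + 2*(-4)/3)) = 8281*((6 + 2*(-4)*(⅓))/(5 + 2*(-4)*(⅓)))/92 = 8281*((6 - 8/3)/(5 - 8/3))/92 = 8281*((10/3)/(7/3))/92 = 8281*((3/7)*(10/3))/92 = (8281/92)*(10/7) = 5915/46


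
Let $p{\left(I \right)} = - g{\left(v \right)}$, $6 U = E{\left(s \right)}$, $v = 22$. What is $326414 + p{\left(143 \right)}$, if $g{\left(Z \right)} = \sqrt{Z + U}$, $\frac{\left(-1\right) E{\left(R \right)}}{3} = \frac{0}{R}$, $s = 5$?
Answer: $326414 - \sqrt{22} \approx 3.2641 \cdot 10^{5}$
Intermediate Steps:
$E{\left(R \right)} = 0$ ($E{\left(R \right)} = - 3 \frac{0}{R} = \left(-3\right) 0 = 0$)
$U = 0$ ($U = \frac{1}{6} \cdot 0 = 0$)
$g{\left(Z \right)} = \sqrt{Z}$ ($g{\left(Z \right)} = \sqrt{Z + 0} = \sqrt{Z}$)
$p{\left(I \right)} = - \sqrt{22}$
$326414 + p{\left(143 \right)} = 326414 - \sqrt{22}$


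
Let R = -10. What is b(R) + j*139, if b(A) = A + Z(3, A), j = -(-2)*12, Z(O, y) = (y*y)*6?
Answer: 3926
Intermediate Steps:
Z(O, y) = 6*y² (Z(O, y) = y²*6 = 6*y²)
j = 24 (j = -1*(-24) = 24)
b(A) = A + 6*A²
b(R) + j*139 = -10*(1 + 6*(-10)) + 24*139 = -10*(1 - 60) + 3336 = -10*(-59) + 3336 = 590 + 3336 = 3926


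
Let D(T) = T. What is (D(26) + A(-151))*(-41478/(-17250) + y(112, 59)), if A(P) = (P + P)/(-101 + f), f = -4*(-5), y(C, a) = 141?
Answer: 992789504/232875 ≈ 4263.2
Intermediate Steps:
f = 20
A(P) = -2*P/81 (A(P) = (P + P)/(-101 + 20) = (2*P)/(-81) = (2*P)*(-1/81) = -2*P/81)
(D(26) + A(-151))*(-41478/(-17250) + y(112, 59)) = (26 - 2/81*(-151))*(-41478/(-17250) + 141) = (26 + 302/81)*(-41478*(-1/17250) + 141) = 2408*(6913/2875 + 141)/81 = (2408/81)*(412288/2875) = 992789504/232875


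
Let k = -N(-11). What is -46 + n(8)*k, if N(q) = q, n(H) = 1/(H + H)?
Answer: -725/16 ≈ -45.313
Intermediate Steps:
n(H) = 1/(2*H)
k = 11 (k = -1*(-11) = 11)
-46 + n(8)*k = -46 + ((½)/8)*11 = -46 + ((½)*(⅛))*11 = -46 + (1/16)*11 = -46 + 11/16 = -725/16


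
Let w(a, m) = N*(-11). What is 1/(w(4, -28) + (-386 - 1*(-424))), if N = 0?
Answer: 1/38 ≈ 0.026316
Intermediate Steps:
w(a, m) = 0 (w(a, m) = 0*(-11) = 0)
1/(w(4, -28) + (-386 - 1*(-424))) = 1/(0 + (-386 - 1*(-424))) = 1/(0 + (-386 + 424)) = 1/(0 + 38) = 1/38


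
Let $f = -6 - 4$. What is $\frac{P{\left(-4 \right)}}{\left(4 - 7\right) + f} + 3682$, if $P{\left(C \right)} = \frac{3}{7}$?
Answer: $\frac{335059}{91} \approx 3682.0$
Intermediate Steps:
$P{\left(C \right)} = \frac{3}{7}$ ($P{\left(C \right)} = 3 \cdot \frac{1}{7} = \frac{3}{7}$)
$f = -10$ ($f = -6 - 4 = -10$)
$\frac{P{\left(-4 \right)}}{\left(4 - 7\right) + f} + 3682 = \frac{3}{7 \left(\left(4 - 7\right) - 10\right)} + 3682 = \frac{3}{7 \left(-3 - 10\right)} + 3682 = \frac{3}{7 \left(-13\right)} + 3682 = \frac{3}{7} \left(- \frac{1}{13}\right) + 3682 = - \frac{3}{91} + 3682 = \frac{335059}{91}$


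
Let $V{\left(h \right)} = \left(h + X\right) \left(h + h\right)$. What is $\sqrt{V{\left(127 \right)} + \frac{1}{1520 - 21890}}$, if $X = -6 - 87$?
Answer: $\frac{\sqrt{3583395048030}}{20370} \approx 92.93$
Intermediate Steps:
$X = -93$
$V{\left(h \right)} = 2 h \left(-93 + h\right)$ ($V{\left(h \right)} = \left(h - 93\right) \left(h + h\right) = \left(-93 + h\right) 2 h = 2 h \left(-93 + h\right)$)
$\sqrt{V{\left(127 \right)} + \frac{1}{1520 - 21890}} = \sqrt{2 \cdot 127 \left(-93 + 127\right) + \frac{1}{1520 - 21890}} = \sqrt{2 \cdot 127 \cdot 34 + \frac{1}{-20370}} = \sqrt{8636 - \frac{1}{20370}} = \sqrt{\frac{175915319}{20370}} = \frac{\sqrt{3583395048030}}{20370}$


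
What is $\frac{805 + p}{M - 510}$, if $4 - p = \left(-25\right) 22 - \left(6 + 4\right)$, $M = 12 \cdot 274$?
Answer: $\frac{1369}{2778} \approx 0.4928$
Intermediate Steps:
$M = 3288$
$p = 564$ ($p = 4 - \left(\left(-25\right) 22 - \left(6 + 4\right)\right) = 4 - \left(-550 - 10\right) = 4 - -560 = 4 + 560 = 564$)
$\frac{805 + p}{M - 510} = \frac{805 + 564}{3288 - 510} = \frac{1369}{2778}$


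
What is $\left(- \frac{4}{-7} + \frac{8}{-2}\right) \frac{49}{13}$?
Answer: $- \frac{168}{13} \approx -12.923$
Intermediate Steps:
$\left(- \frac{4}{-7} + \frac{8}{-2}\right) \frac{49}{13} = \left(\left(-4\right) \left(- \frac{1}{7}\right) + 8 \left(- \frac{1}{2}\right)\right) 49 \cdot \frac{1}{13} = \left(\frac{4}{7} - 4\right) \frac{49}{13} = \left(- \frac{24}{7}\right) \frac{49}{13} = - \frac{168}{13}$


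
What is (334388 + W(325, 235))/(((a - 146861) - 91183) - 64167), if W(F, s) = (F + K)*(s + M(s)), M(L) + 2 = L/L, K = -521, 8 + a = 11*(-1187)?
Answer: -72131/78819 ≈ -0.91515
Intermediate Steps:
a = -13065 (a = -8 + 11*(-1187) = -8 - 13057 = -13065)
M(L) = -1 (M(L) = -2 + L/L = -2 + 1 = -1)
W(F, s) = (-1 + s)*(-521 + F) (W(F, s) = (F - 521)*(s - 1) = (-521 + F)*(-1 + s) = (-1 + s)*(-521 + F))
(334388 + W(325, 235))/(((a - 146861) - 91183) - 64167) = (334388 + (521 - 1*325 - 521*235 + 325*235))/(((-13065 - 146861) - 91183) - 64167) = (334388 + (521 - 325 - 122435 + 76375))/((-159926 - 91183) - 64167) = (334388 - 45864)/(-251109 - 64167) = 288524/(-315276) = 288524*(-1/315276) = -72131/78819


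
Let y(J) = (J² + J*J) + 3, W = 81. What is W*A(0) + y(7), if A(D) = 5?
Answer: 506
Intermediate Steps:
y(J) = 3 + 2*J² (y(J) = (J² + J²) + 3 = 2*J² + 3 = 3 + 2*J²)
W*A(0) + y(7) = 81*5 + (3 + 2*7²) = 405 + (3 + 2*49) = 405 + (3 + 98) = 405 + 101 = 506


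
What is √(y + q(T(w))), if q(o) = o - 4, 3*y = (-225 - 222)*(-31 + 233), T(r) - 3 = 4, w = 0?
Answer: I*√30095 ≈ 173.48*I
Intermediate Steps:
T(r) = 7 (T(r) = 3 + 4 = 7)
y = -30098 (y = ((-225 - 222)*(-31 + 233))/3 = (-447*202)/3 = (⅓)*(-90294) = -30098)
q(o) = -4 + o
√(y + q(T(w))) = √(-30098 + (-4 + 7)) = √(-30098 + 3) = √(-30095) = I*√30095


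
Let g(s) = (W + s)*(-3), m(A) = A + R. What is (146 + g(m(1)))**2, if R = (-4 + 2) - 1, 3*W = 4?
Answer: 21904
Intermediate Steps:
W = 4/3 (W = (1/3)*4 = 4/3 ≈ 1.3333)
R = -3 (R = -2 - 1 = -3)
m(A) = -3 + A (m(A) = A - 3 = -3 + A)
g(s) = -4 - 3*s (g(s) = (4/3 + s)*(-3) = -4 - 3*s)
(146 + g(m(1)))**2 = (146 + (-4 - 3*(-3 + 1)))**2 = (146 + (-4 - 3*(-2)))**2 = (146 + (-4 + 6))**2 = (146 + 2)**2 = 148**2 = 21904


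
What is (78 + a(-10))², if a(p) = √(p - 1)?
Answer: (78 + I*√11)² ≈ 6073.0 + 517.39*I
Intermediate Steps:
a(p) = √(-1 + p)
(78 + a(-10))² = (78 + √(-1 - 10))² = (78 + √(-11))² = (78 + I*√11)²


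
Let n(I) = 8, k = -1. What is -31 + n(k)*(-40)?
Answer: -351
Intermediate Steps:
-31 + n(k)*(-40) = -31 + 8*(-40) = -31 - 320 = -351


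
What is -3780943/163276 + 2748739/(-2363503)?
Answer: -9385073232293/385903315828 ≈ -24.320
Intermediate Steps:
-3780943/163276 + 2748739/(-2363503) = -3780943*1/163276 + 2748739*(-1/2363503) = -3780943/163276 - 2748739/2363503 = -9385073232293/385903315828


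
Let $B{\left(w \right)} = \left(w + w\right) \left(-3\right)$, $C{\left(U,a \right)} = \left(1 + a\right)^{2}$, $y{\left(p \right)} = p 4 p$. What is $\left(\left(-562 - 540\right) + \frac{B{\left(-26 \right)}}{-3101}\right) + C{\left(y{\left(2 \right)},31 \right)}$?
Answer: $- \frac{242034}{3101} \approx -78.05$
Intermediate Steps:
$y{\left(p \right)} = 4 p^{2}$ ($y{\left(p \right)} = 4 p p = 4 p^{2}$)
$B{\left(w \right)} = - 6 w$ ($B{\left(w \right)} = 2 w \left(-3\right) = - 6 w$)
$\left(\left(-562 - 540\right) + \frac{B{\left(-26 \right)}}{-3101}\right) + C{\left(y{\left(2 \right)},31 \right)} = \left(\left(-562 - 540\right) + \frac{\left(-6\right) \left(-26\right)}{-3101}\right) + \left(1 + 31\right)^{2} = \left(-1102 + 156 \left(- \frac{1}{3101}\right)\right) + 32^{2} = \left(-1102 - \frac{156}{3101}\right) + 1024 = - \frac{3417458}{3101} + 1024 = - \frac{242034}{3101}$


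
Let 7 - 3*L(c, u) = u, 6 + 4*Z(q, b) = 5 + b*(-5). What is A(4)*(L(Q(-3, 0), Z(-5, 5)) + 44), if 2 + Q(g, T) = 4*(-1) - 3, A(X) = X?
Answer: 194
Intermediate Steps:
Z(q, b) = -¼ - 5*b/4 (Z(q, b) = -3/2 + (5 + b*(-5))/4 = -3/2 + (5 - 5*b)/4 = -3/2 + (5/4 - 5*b/4) = -¼ - 5*b/4)
Q(g, T) = -9 (Q(g, T) = -2 + (4*(-1) - 3) = -2 + (-4 - 3) = -2 - 7 = -9)
L(c, u) = 7/3 - u/3
A(4)*(L(Q(-3, 0), Z(-5, 5)) + 44) = 4*((7/3 - (-¼ - 5/4*5)/3) + 44) = 4*((7/3 - (-¼ - 25/4)/3) + 44) = 4*((7/3 - ⅓*(-13/2)) + 44) = 4*((7/3 + 13/6) + 44) = 4*(9/2 + 44) = 4*(97/2) = 194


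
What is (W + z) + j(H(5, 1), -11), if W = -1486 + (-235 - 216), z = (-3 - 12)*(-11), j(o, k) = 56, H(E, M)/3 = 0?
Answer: -1716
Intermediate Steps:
H(E, M) = 0 (H(E, M) = 3*0 = 0)
z = 165 (z = -15*(-11) = 165)
W = -1937 (W = -1486 - 451 = -1937)
(W + z) + j(H(5, 1), -11) = (-1937 + 165) + 56 = -1772 + 56 = -1716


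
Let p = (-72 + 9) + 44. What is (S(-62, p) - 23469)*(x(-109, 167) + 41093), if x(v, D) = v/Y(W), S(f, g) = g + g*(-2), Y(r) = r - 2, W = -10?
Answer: -5783063125/6 ≈ -9.6384e+8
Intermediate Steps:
Y(r) = -2 + r
p = -19 (p = -63 + 44 = -19)
S(f, g) = -g (S(f, g) = g - 2*g = -g)
x(v, D) = -v/12 (x(v, D) = v/(-2 - 10) = v/(-12) = v*(-1/12) = -v/12)
(S(-62, p) - 23469)*(x(-109, 167) + 41093) = (-1*(-19) - 23469)*(-1/12*(-109) + 41093) = (19 - 23469)*(109/12 + 41093) = -23450*493225/12 = -5783063125/6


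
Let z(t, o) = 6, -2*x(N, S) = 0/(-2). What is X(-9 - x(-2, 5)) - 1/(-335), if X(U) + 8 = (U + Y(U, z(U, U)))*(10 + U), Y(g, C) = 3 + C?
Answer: -2679/335 ≈ -7.9970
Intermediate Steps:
x(N, S) = 0 (x(N, S) = -0/(-2) = -0*(-1)/2 = -½*0 = 0)
X(U) = -8 + (9 + U)*(10 + U) (X(U) = -8 + (U + (3 + 6))*(10 + U) = -8 + (U + 9)*(10 + U) = -8 + (9 + U)*(10 + U))
X(-9 - x(-2, 5)) - 1/(-335) = (82 + (-9 - 1*0)² + 19*(-9 - 1*0)) - 1/(-335) = (82 + (-9 + 0)² + 19*(-9 + 0)) - 1*(-1/335) = (82 + (-9)² + 19*(-9)) + 1/335 = (82 + 81 - 171) + 1/335 = -8 + 1/335 = -2679/335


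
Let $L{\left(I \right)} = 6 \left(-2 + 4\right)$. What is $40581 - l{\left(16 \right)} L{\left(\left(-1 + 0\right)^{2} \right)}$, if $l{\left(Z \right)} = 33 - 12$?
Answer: $40329$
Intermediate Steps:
$L{\left(I \right)} = 12$ ($L{\left(I \right)} = 6 \cdot 2 = 12$)
$l{\left(Z \right)} = 21$
$40581 - l{\left(16 \right)} L{\left(\left(-1 + 0\right)^{2} \right)} = 40581 - 21 \cdot 12 = 40581 - 252 = 40329$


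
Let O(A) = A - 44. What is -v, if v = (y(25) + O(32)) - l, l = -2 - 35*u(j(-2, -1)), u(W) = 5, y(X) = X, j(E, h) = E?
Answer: -190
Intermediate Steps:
O(A) = -44 + A
l = -177 (l = -2 - 35*5 = -2 - 175 = -177)
v = 190 (v = (25 + (-44 + 32)) - 1*(-177) = (25 - 12) + 177 = 13 + 177 = 190)
-v = -1*190 = -190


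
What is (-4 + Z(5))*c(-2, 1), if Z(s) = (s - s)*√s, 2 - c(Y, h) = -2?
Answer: -16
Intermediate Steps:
c(Y, h) = 4 (c(Y, h) = 2 - 1*(-2) = 2 + 2 = 4)
Z(s) = 0 (Z(s) = 0*√s = 0)
(-4 + Z(5))*c(-2, 1) = (-4 + 0)*4 = -4*4 = -16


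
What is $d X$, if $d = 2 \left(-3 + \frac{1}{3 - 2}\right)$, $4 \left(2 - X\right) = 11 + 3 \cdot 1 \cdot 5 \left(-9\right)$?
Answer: $-132$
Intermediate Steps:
$X = 33$ ($X = 2 - \frac{11 + 3 \cdot 1 \cdot 5 \left(-9\right)}{4} = 2 - \frac{11 + 3 \cdot 5 \left(-9\right)}{4} = 2 - \frac{11 + 15 \left(-9\right)}{4} = 2 - \frac{11 - 135}{4} = 2 - -31 = 2 + 31 = 33$)
$d = -4$ ($d = 2 \left(-3 + 1^{-1}\right) = 2 \left(-3 + 1\right) = 2 \left(-2\right) = -4$)
$d X = \left(-4\right) 33 = -132$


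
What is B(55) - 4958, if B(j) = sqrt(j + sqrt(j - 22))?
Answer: -4958 + sqrt(55 + sqrt(33)) ≈ -4950.2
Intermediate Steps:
B(j) = sqrt(j + sqrt(-22 + j))
B(55) - 4958 = sqrt(55 + sqrt(-22 + 55)) - 4958 = sqrt(55 + sqrt(33)) - 4958 = -4958 + sqrt(55 + sqrt(33))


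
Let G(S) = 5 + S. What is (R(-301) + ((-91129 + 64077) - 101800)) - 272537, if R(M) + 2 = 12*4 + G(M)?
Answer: -401639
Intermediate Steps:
R(M) = 51 + M (R(M) = -2 + (12*4 + (5 + M)) = -2 + (48 + (5 + M)) = -2 + (53 + M) = 51 + M)
(R(-301) + ((-91129 + 64077) - 101800)) - 272537 = ((51 - 301) + ((-91129 + 64077) - 101800)) - 272537 = (-250 + (-27052 - 101800)) - 272537 = (-250 - 128852) - 272537 = -129102 - 272537 = -401639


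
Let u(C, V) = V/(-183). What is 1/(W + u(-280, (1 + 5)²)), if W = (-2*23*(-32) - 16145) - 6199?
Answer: -61/1273204 ≈ -4.7911e-5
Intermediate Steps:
W = -20872 (W = (-46*(-32) - 16145) - 6199 = (1472 - 16145) - 6199 = -14673 - 6199 = -20872)
u(C, V) = -V/183 (u(C, V) = V*(-1/183) = -V/183)
1/(W + u(-280, (1 + 5)²)) = 1/(-20872 - (1 + 5)²/183) = 1/(-20872 - 1/183*6²) = 1/(-20872 - 1/183*36) = 1/(-20872 - 12/61) = 1/(-1273204/61) = -61/1273204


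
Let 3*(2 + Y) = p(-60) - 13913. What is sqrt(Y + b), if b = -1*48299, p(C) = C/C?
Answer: I*sqrt(476445)/3 ≈ 230.08*I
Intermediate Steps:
p(C) = 1
b = -48299
Y = -13918/3 (Y = -2 + (1 - 13913)/3 = -2 + (1/3)*(-13912) = -2 - 13912/3 = -13918/3 ≈ -4639.3)
sqrt(Y + b) = sqrt(-13918/3 - 48299) = sqrt(-158815/3) = I*sqrt(476445)/3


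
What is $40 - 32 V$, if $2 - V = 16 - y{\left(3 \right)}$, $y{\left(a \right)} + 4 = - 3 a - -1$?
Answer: $872$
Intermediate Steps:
$y{\left(a \right)} = -3 - 3 a$ ($y{\left(a \right)} = -4 - \left(-1 + 3 a\right) = -3 - 3 a$)
$V = -26$ ($V = 2 - \left(16 - \left(-3 - 9\right)\right) = 2 - \left(16 - -12\right) = 2 - \left(16 + 12\right) = 2 - 28 = -26$)
$40 - 32 V = 40 - -832 = 40 + 832 = 872$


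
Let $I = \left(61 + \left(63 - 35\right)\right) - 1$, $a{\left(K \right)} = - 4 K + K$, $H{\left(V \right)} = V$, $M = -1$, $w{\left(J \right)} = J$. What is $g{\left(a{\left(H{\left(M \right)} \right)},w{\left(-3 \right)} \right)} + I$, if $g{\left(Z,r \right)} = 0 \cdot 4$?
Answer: $88$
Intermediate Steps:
$a{\left(K \right)} = - 3 K$
$I = 88$ ($I = \left(61 + \left(63 - 35\right)\right) - 1 = \left(61 + 28\right) - 1 = 89 - 1 = 88$)
$g{\left(Z,r \right)} = 0$
$g{\left(a{\left(H{\left(M \right)} \right)},w{\left(-3 \right)} \right)} + I = 0 + 88 = 88$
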